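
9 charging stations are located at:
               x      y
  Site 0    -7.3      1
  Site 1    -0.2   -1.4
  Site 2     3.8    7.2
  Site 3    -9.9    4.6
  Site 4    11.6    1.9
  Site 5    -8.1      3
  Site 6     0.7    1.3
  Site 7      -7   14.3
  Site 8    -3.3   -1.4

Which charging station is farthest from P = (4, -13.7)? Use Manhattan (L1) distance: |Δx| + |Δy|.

Site 7

d(P, Site 0) = |4−(-7.3)| + |-13.7−1| = 11.3 + 14.7 = 26
d(P, Site 1) = |4−(-0.2)| + |-13.7−(-1.4)| = 4.2 + 12.3 = 16.5
d(P, Site 2) = |4−3.8| + |-13.7−7.2| = 0.2 + 20.9 = 21.1
d(P, Site 3) = |4−(-9.9)| + |-13.7−4.6| = 13.9 + 18.3 = 32.2
d(P, Site 4) = |4−11.6| + |-13.7−1.9| = 7.6 + 15.6 = 23.2
d(P, Site 5) = |4−(-8.1)| + |-13.7−3| = 12.1 + 16.7 = 28.8
d(P, Site 6) = |4−0.7| + |-13.7−1.3| = 3.3 + 15 = 18.3
d(P, Site 7) = |4−(-7)| + |-13.7−14.3| = 11 + 28 = 39
d(P, Site 8) = |4−(-3.3)| + |-13.7−(-1.4)| = 7.3 + 12.3 = 19.6
The largest is to Site 7.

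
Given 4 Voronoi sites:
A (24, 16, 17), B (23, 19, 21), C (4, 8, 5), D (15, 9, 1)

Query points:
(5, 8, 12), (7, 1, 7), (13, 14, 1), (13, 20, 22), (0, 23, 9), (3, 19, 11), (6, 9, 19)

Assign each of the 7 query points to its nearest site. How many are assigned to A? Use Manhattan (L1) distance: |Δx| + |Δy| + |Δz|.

0

(5, 8, 12) — d to each: A:32, B:38, C:8, D:22 → nearest is C
(7, 1, 7) — d to each: A:42, B:48, C:12, D:22 → nearest is C
(13, 14, 1) — d to each: A:29, B:35, C:19, D:7 → nearest is D
(13, 20, 22) — d to each: A:20, B:12, C:38, D:34 → nearest is B
(0, 23, 9) — d to each: A:39, B:39, C:23, D:37 → nearest is C
(3, 19, 11) — d to each: A:30, B:30, C:18, D:32 → nearest is C
(6, 9, 19) — d to each: A:27, B:29, C:17, D:27 → nearest is C
0 of the 7 points have A as nearest.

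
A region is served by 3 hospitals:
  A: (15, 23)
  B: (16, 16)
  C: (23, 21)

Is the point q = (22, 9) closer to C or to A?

Compare squared distances:
|qC|² = (22−23)² + (9−21)² = 1 + 144 = 145
|qA|² = (22−15)² + (9−23)² = 49 + 196 = 245
145 < 245, so C is closer.

C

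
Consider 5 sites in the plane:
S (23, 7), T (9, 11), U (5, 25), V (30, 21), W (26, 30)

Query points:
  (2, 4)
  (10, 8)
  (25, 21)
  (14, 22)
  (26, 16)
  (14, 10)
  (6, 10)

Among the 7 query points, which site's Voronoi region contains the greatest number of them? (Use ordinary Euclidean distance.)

T

(2, 4) — d² to each: S:450, T:98, U:450, V:1073, W:1252 → nearest is T
(10, 8) — d² to each: S:170, T:10, U:314, V:569, W:740 → nearest is T
(25, 21) — d² to each: S:200, T:356, U:416, V:25, W:82 → nearest is V
(14, 22) — d² to each: S:306, T:146, U:90, V:257, W:208 → nearest is U
(26, 16) — d² to each: S:90, T:314, U:522, V:41, W:196 → nearest is V
(14, 10) — d² to each: S:90, T:26, U:306, V:377, W:544 → nearest is T
(6, 10) — d² to each: S:298, T:10, U:226, V:697, W:800 → nearest is T
Tally — T:4, U:1, V:2. T captures the most (4).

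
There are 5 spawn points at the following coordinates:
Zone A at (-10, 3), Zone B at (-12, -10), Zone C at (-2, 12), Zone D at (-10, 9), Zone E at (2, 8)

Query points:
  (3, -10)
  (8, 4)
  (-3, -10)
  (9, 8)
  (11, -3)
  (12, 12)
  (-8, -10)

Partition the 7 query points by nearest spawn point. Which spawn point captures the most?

(3, -10) — d² to each: Zone A:338, Zone B:225, Zone C:509, Zone D:530, Zone E:325 → nearest is Zone B
(8, 4) — d² to each: Zone A:325, Zone B:596, Zone C:164, Zone D:349, Zone E:52 → nearest is Zone E
(-3, -10) — d² to each: Zone A:218, Zone B:81, Zone C:485, Zone D:410, Zone E:349 → nearest is Zone B
(9, 8) — d² to each: Zone A:386, Zone B:765, Zone C:137, Zone D:362, Zone E:49 → nearest is Zone E
(11, -3) — d² to each: Zone A:477, Zone B:578, Zone C:394, Zone D:585, Zone E:202 → nearest is Zone E
(12, 12) — d² to each: Zone A:565, Zone B:1060, Zone C:196, Zone D:493, Zone E:116 → nearest is Zone E
(-8, -10) — d² to each: Zone A:173, Zone B:16, Zone C:520, Zone D:365, Zone E:424 → nearest is Zone B
Tally — Zone B:3, Zone E:4. Zone E captures the most (4).

Zone E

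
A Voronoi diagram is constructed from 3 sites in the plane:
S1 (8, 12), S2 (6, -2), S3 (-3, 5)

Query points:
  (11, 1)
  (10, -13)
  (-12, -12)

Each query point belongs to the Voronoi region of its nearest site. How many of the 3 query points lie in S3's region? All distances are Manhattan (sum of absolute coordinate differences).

(11, 1) — d to each: S1:14, S2:8, S3:18 → nearest is S2
(10, -13) — d to each: S1:27, S2:15, S3:31 → nearest is S2
(-12, -12) — d to each: S1:44, S2:28, S3:26 → nearest is S3
1 of the 3 points has S3 as nearest.

1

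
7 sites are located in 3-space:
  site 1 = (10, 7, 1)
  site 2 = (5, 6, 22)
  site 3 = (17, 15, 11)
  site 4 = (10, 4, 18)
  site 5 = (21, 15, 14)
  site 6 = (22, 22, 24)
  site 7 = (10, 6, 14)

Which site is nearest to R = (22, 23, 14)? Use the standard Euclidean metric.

site 5

Since √ is increasing, it suffices to compare squared distances:
d²(R, site 1) = (22−10)² + (23−7)² + (14−1)² = 144 + 256 + 169 = 569
d²(R, site 2) = (22−5)² + (23−6)² + (14−22)² = 289 + 289 + 64 = 642
d²(R, site 3) = (22−17)² + (23−15)² + (14−11)² = 25 + 64 + 9 = 98
d²(R, site 4) = (22−10)² + (23−4)² + (14−18)² = 144 + 361 + 16 = 521
d²(R, site 5) = (22−21)² + (23−15)² + (14−14)² = 1 + 64 + 0 = 65
d²(R, site 6) = (22−22)² + (23−22)² + (14−24)² = 0 + 1 + 100 = 101
d²(R, site 7) = (22−10)² + (23−6)² + (14−14)² = 144 + 289 + 0 = 433
Minimum is at site 5.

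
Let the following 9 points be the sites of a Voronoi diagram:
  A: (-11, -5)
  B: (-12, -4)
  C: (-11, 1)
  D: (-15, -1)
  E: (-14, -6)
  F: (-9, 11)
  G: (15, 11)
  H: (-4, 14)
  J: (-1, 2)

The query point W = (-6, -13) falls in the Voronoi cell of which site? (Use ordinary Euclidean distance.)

A

Squared Euclidean distances:
|WA|² = 25 + 64 = 89
|WB|² = 36 + 81 = 117
|WC|² = 25 + 196 = 221
|WD|² = 81 + 144 = 225
|WE|² = 64 + 49 = 113
|WF|² = 9 + 576 = 585
|WG|² = 441 + 576 = 1017
|WH|² = 4 + 729 = 733
|WJ|² = 25 + 225 = 250
Minimum is at A.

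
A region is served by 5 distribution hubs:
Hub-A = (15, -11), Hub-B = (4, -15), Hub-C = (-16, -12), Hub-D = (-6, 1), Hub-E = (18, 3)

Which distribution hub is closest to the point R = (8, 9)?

Squared Euclidean distances:
d²(R, Hub-A) = (8−15)² + (9−(-11))² = 49 + 400 = 449
d²(R, Hub-B) = (8−4)² + (9−(-15))² = 16 + 576 = 592
d²(R, Hub-C) = (8−(-16))² + (9−(-12))² = 576 + 441 = 1017
d²(R, Hub-D) = (8−(-6))² + (9−1)² = 196 + 64 = 260
d²(R, Hub-E) = (8−18)² + (9−3)² = 100 + 36 = 136
Minimum is at Hub-E.

Hub-E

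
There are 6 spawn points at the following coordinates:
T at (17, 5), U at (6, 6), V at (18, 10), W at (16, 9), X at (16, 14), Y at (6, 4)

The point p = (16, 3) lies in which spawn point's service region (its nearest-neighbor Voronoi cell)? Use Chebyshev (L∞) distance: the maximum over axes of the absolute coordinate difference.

T

d(p,T) = max(1, 2) = 2
d(p,U) = max(10, 3) = 10
d(p,V) = max(2, 7) = 7
d(p,W) = max(0, 6) = 6
d(p,X) = max(0, 11) = 11
d(p,Y) = max(10, 1) = 10
The smallest is to T, so p lies in the Voronoi region of T.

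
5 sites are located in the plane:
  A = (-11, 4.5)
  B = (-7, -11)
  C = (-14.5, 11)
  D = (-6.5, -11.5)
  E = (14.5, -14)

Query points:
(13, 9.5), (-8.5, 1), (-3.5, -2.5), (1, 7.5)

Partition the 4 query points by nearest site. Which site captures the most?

A

(13, 9.5) — d² to each: A:601, B:820.25, C:758.5, D:821.25, E:554.5 → nearest is E
(-8.5, 1) — d² to each: A:18.5, B:146.25, C:136, D:160.25, E:754 → nearest is A
(-3.5, -2.5) — d² to each: A:105.25, B:84.5, C:303.25, D:90, E:456.25 → nearest is B
(1, 7.5) — d² to each: A:153, B:406.25, C:252.5, D:417.25, E:644.5 → nearest is A
Tally — A:2, B:1, E:1. A captures the most (2).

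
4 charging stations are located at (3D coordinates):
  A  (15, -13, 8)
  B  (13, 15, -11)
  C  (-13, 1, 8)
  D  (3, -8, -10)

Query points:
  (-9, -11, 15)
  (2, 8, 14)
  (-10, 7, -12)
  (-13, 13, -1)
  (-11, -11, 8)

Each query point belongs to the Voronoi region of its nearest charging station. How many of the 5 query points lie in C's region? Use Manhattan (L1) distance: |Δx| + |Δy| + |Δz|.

(-9, -11, 15) — d to each: A:33, B:74, C:23, D:40 → nearest is C
(2, 8, 14) — d to each: A:40, B:43, C:28, D:41 → nearest is C
(-10, 7, -12) — d to each: A:65, B:32, C:29, D:30 → nearest is C
(-13, 13, -1) — d to each: A:63, B:38, C:21, D:46 → nearest is C
(-11, -11, 8) — d to each: A:28, B:69, C:14, D:35 → nearest is C
5 of the 5 points have C as nearest.

5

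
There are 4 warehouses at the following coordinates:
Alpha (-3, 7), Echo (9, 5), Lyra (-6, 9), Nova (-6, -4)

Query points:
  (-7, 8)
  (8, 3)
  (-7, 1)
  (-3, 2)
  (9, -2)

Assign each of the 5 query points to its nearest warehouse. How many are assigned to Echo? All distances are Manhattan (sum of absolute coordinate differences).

(-7, 8) — d to each: Alpha:5, Echo:19, Lyra:2, Nova:13 → nearest is Lyra
(8, 3) — d to each: Alpha:15, Echo:3, Lyra:20, Nova:21 → nearest is Echo
(-7, 1) — d to each: Alpha:10, Echo:20, Lyra:9, Nova:6 → nearest is Nova
(-3, 2) — d to each: Alpha:5, Echo:15, Lyra:10, Nova:9 → nearest is Alpha
(9, -2) — d to each: Alpha:21, Echo:7, Lyra:26, Nova:17 → nearest is Echo
2 of the 5 points have Echo as nearest.

2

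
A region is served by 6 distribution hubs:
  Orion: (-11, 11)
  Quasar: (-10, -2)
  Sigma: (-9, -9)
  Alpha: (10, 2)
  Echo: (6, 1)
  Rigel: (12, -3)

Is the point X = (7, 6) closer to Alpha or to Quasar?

Compare squared distances:
d²(X, Alpha) = (7−10)² + (6−2)² = 9 + 16 = 25
d²(X, Quasar) = (7−(-10))² + (6−(-2))² = 289 + 64 = 353
25 < 353, so Alpha is closer.

Alpha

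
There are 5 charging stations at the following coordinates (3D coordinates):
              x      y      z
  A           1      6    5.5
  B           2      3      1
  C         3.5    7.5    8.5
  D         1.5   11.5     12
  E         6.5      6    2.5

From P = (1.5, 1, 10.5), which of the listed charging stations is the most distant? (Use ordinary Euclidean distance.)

E

Compare squared distances (the ordering matches that of the actual distances):
|PA|² = (1.5−1)² + (1−6)² + (10.5−5.5)² = 0.25 + 25 + 25 = 50.25
|PB|² = (1.5−2)² + (1−3)² + (10.5−1)² = 0.25 + 4 + 90.25 = 94.5
|PC|² = (1.5−3.5)² + (1−7.5)² + (10.5−8.5)² = 4 + 42.25 + 4 = 50.25
|PD|² = (1.5−1.5)² + (1−11.5)² + (10.5−12)² = 0 + 110.25 + 2.25 = 112.5
|PE|² = (1.5−6.5)² + (1−6)² + (10.5−2.5)² = 25 + 25 + 64 = 114
The largest is to E.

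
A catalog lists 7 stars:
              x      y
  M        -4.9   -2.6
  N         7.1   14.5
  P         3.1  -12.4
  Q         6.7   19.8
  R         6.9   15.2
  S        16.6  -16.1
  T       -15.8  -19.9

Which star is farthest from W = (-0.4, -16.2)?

Since √ is increasing, it suffices to compare squared distances:
|WM|² = (-0.4−(-4.9))² + (-16.2−(-2.6))² = 20.25 + 184.96 = 205.21
|WN|² = (-0.4−7.1)² + (-16.2−14.5)² = 56.25 + 942.49 = 998.74
|WP|² = (-0.4−3.1)² + (-16.2−(-12.4))² = 12.25 + 14.44 = 26.69
|WQ|² = (-0.4−6.7)² + (-16.2−19.8)² = 50.41 + 1296 = 1346.41
|WR|² = (-0.4−6.9)² + (-16.2−15.2)² = 53.29 + 985.96 = 1039.25
|WS|² = (-0.4−16.6)² + (-16.2−(-16.1))² = 289 + 0.01 = 289.01
|WT|² = (-0.4−(-15.8))² + (-16.2−(-19.9))² = 237.16 + 13.69 = 250.85
The largest is to Q.

Q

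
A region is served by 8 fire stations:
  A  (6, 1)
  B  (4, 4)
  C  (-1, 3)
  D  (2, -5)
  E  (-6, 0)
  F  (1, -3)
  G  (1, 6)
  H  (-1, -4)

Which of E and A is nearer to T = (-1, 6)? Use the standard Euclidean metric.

E

Compare squared distances:
|TE|² = (-1−(-6))² + (6−0)² = 25 + 36 = 61
|TA|² = (-1−6)² + (6−1)² = 49 + 25 = 74
61 < 74, so E is closer.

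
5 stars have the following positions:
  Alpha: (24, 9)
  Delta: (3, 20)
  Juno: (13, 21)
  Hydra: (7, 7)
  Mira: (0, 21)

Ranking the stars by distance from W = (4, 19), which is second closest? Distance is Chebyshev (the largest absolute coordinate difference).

Mira

d(W, Alpha) = max(20, 10) = 20
d(W, Delta) = max(1, 1) = 1
d(W, Juno) = max(9, 2) = 9
d(W, Hydra) = max(3, 12) = 12
d(W, Mira) = max(4, 2) = 4
Sorted ascending: Delta, Mira, Juno, … — the second-nearest is Mira.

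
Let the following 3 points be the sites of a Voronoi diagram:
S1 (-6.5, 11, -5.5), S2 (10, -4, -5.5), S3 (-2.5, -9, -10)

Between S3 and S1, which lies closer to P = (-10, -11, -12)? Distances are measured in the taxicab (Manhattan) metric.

S3

d(P,S3) = |-10−(-2.5)| + |-11−(-9)| + |-12−(-10)| = 7.5 + 2 + 2 = 11.5
d(P,S1) = |-10−(-6.5)| + |-11−11| + |-12−(-5.5)| = 3.5 + 22 + 6.5 = 32
11.5 < 32, so S3 is closer.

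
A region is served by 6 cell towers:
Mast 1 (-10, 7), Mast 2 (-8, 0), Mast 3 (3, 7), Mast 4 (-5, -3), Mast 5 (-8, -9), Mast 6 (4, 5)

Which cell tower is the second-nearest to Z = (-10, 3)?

Mast 1

Squared Euclidean distances:
d²(Z, Mast 1) = (-10−(-10))² + (3−7)² = 0 + 16 = 16
d²(Z, Mast 2) = (-10−(-8))² + (3−0)² = 4 + 9 = 13
d²(Z, Mast 3) = (-10−3)² + (3−7)² = 169 + 16 = 185
d²(Z, Mast 4) = (-10−(-5))² + (3−(-3))² = 25 + 36 = 61
d²(Z, Mast 5) = (-10−(-8))² + (3−(-9))² = 4 + 144 = 148
d²(Z, Mast 6) = (-10−4)² + (3−5)² = 196 + 4 = 200
Sorted ascending: Mast 2, Mast 1, Mast 4, … — the second-nearest is Mast 1.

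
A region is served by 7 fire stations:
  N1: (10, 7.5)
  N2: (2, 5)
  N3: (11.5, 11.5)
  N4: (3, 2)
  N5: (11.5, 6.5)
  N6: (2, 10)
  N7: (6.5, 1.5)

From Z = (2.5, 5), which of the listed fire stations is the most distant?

Compare squared distances (the ordering matches that of the actual distances):
|ZN1|² = 56.25 + 6.25 = 62.5
|ZN2|² = 0.25 + 0 = 0.25
|ZN3|² = 81 + 42.25 = 123.25
|ZN4|² = 0.25 + 9 = 9.25
|ZN5|² = 81 + 2.25 = 83.25
|ZN6|² = 0.25 + 25 = 25.25
|ZN7|² = 16 + 12.25 = 28.25
The largest is to N3.

N3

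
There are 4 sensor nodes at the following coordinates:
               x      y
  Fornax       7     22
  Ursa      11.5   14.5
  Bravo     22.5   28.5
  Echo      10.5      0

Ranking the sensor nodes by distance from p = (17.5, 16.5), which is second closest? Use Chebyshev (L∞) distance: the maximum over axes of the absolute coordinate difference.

Fornax

d(p, Fornax) = max(10.5, 5.5) = 10.5
d(p, Ursa) = max(6, 2) = 6
d(p, Bravo) = max(5, 12) = 12
d(p, Echo) = max(7, 16.5) = 16.5
Sorted ascending: Ursa, Fornax, Bravo, … — the second-nearest is Fornax.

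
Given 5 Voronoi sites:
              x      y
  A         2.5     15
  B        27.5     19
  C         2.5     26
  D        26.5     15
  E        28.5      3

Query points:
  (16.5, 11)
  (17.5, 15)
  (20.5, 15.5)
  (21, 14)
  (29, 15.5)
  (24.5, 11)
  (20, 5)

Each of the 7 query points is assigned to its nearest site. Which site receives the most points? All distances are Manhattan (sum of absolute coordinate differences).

(16.5, 11) — d to each: A:18, B:19, C:29, D:14, E:20 → nearest is D
(17.5, 15) — d to each: A:15, B:14, C:26, D:9, E:23 → nearest is D
(20.5, 15.5) — d to each: A:18.5, B:10.5, C:28.5, D:6.5, E:20.5 → nearest is D
(21, 14) — d to each: A:19.5, B:11.5, C:30.5, D:6.5, E:18.5 → nearest is D
(29, 15.5) — d to each: A:27, B:5, C:37, D:3, E:13 → nearest is D
(24.5, 11) — d to each: A:26, B:11, C:37, D:6, E:12 → nearest is D
(20, 5) — d to each: A:27.5, B:21.5, C:38.5, D:16.5, E:10.5 → nearest is E
Tally — D:6, E:1. D captures the most (6).

D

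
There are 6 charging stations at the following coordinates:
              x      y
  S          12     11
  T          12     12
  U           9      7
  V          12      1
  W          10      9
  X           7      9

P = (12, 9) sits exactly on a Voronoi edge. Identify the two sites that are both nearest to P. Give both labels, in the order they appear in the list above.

S and W

Squared distances from P to each site:
|PS|² = (12−12)² + (9−11)² = 0 + 4 = 4
|PT|² = (12−12)² + (9−12)² = 0 + 9 = 9
|PU|² = (12−9)² + (9−7)² = 9 + 4 = 13
|PV|² = (12−12)² + (9−1)² = 0 + 64 = 64
|PW|² = (12−10)² + (9−9)² = 4 + 0 = 4
|PX|² = (12−7)² + (9−9)² = 25 + 0 = 25
P is equidistant from S and W (both at squared distance 4), and every other site is strictly farther — so P lies on the S–W Voronoi edge.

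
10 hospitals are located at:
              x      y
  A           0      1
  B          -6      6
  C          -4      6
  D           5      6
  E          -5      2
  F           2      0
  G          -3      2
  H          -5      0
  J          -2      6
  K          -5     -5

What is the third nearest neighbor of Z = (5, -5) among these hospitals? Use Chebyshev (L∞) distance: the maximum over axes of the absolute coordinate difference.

G

d(Z,A) = max(5, 6) = 6
d(Z,B) = max(11, 11) = 11
d(Z,C) = max(9, 11) = 11
d(Z,D) = max(0, 11) = 11
d(Z,E) = max(10, 7) = 10
d(Z,F) = max(3, 5) = 5
d(Z,G) = max(8, 7) = 8
d(Z,H) = max(10, 5) = 10
d(Z,J) = max(7, 11) = 11
d(Z,K) = max(10, 0) = 10
Sorted ascending: F, A, G, E, … — the third-nearest is G.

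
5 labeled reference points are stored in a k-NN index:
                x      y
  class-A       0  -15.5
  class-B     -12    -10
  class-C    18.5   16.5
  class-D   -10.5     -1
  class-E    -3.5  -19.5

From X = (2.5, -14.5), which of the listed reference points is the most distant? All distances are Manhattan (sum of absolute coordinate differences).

d(X, class-A) = 2.5 + 1 = 3.5
d(X, class-B) = 14.5 + 4.5 = 19
d(X, class-C) = 16 + 31 = 47
d(X, class-D) = 13 + 13.5 = 26.5
d(X, class-E) = 6 + 5 = 11
The largest is to class-C.

class-C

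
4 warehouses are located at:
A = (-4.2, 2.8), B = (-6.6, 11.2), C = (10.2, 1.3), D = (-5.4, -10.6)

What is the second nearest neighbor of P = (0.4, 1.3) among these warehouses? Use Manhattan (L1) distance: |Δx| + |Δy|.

d(P,A) = 4.6 + 1.5 = 6.1
d(P,B) = 7 + 9.9 = 16.9
d(P,C) = 9.8 + 0 = 9.8
d(P,D) = 5.8 + 11.9 = 17.7
Sorted ascending: A, C, B, … — the second-nearest is C.

C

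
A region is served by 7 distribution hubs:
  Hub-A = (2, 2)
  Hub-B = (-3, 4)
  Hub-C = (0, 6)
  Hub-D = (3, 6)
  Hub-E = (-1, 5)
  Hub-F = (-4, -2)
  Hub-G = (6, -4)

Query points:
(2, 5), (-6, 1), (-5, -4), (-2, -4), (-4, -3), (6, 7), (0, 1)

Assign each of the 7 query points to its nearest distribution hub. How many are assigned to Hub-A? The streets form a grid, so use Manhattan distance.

(2, 5) — d to each: Hub-A:3, Hub-B:6, Hub-C:3, Hub-D:2, Hub-E:3, Hub-F:13, Hub-G:13 → nearest is Hub-D
(-6, 1) — d to each: Hub-A:9, Hub-B:6, Hub-C:11, Hub-D:14, Hub-E:9, Hub-F:5, Hub-G:17 → nearest is Hub-F
(-5, -4) — d to each: Hub-A:13, Hub-B:10, Hub-C:15, Hub-D:18, Hub-E:13, Hub-F:3, Hub-G:11 → nearest is Hub-F
(-2, -4) — d to each: Hub-A:10, Hub-B:9, Hub-C:12, Hub-D:15, Hub-E:10, Hub-F:4, Hub-G:8 → nearest is Hub-F
(-4, -3) — d to each: Hub-A:11, Hub-B:8, Hub-C:13, Hub-D:16, Hub-E:11, Hub-F:1, Hub-G:11 → nearest is Hub-F
(6, 7) — d to each: Hub-A:9, Hub-B:12, Hub-C:7, Hub-D:4, Hub-E:9, Hub-F:19, Hub-G:11 → nearest is Hub-D
(0, 1) — d to each: Hub-A:3, Hub-B:6, Hub-C:5, Hub-D:8, Hub-E:5, Hub-F:7, Hub-G:11 → nearest is Hub-A
1 of the 7 points has Hub-A as nearest.

1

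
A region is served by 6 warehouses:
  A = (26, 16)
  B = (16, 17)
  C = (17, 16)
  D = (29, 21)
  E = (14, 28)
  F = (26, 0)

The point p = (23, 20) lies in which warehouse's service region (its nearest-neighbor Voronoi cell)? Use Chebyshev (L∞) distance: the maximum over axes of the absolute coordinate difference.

A

d(p,A) = max(3, 4) = 4
d(p,B) = max(7, 3) = 7
d(p,C) = max(6, 4) = 6
d(p,D) = max(6, 1) = 6
d(p,E) = max(9, 8) = 9
d(p,F) = max(3, 20) = 20
A is nearest.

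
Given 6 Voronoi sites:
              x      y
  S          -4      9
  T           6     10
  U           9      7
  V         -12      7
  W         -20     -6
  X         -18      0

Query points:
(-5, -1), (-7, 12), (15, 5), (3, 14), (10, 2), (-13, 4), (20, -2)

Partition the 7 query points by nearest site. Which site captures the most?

(-5, -1) — d² to each: S:101, T:242, U:260, V:113, W:250, X:170 → nearest is S
(-7, 12) — d² to each: S:18, T:173, U:281, V:50, W:493, X:265 → nearest is S
(15, 5) — d² to each: S:377, T:106, U:40, V:733, W:1346, X:1114 → nearest is U
(3, 14) — d² to each: S:74, T:25, U:85, V:274, W:929, X:637 → nearest is T
(10, 2) — d² to each: S:245, T:80, U:26, V:509, W:964, X:788 → nearest is U
(-13, 4) — d² to each: S:106, T:397, U:493, V:10, W:149, X:41 → nearest is V
(20, -2) — d² to each: S:697, T:340, U:202, V:1105, W:1616, X:1448 → nearest is U
Tally — S:2, T:1, U:3, V:1. U captures the most (3).

U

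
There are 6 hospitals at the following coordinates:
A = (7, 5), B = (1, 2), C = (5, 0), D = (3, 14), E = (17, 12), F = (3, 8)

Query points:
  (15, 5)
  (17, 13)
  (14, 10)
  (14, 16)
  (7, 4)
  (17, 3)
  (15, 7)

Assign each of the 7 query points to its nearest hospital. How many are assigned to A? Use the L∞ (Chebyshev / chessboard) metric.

1

(15, 5) — d to each: A:8, B:14, C:10, D:12, E:7, F:12 → nearest is E
(17, 13) — d to each: A:10, B:16, C:13, D:14, E:1, F:14 → nearest is E
(14, 10) — d to each: A:7, B:13, C:10, D:11, E:3, F:11 → nearest is E
(14, 16) — d to each: A:11, B:14, C:16, D:11, E:4, F:11 → nearest is E
(7, 4) — d to each: A:1, B:6, C:4, D:10, E:10, F:4 → nearest is A
(17, 3) — d to each: A:10, B:16, C:12, D:14, E:9, F:14 → nearest is E
(15, 7) — d to each: A:8, B:14, C:10, D:12, E:5, F:12 → nearest is E
1 of the 7 points has A as nearest.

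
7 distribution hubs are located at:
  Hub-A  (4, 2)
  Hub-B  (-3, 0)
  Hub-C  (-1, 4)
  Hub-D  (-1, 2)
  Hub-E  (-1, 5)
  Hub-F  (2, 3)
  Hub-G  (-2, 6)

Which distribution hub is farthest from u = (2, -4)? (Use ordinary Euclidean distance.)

Hub-G

Squared Euclidean distances:
d²(u, Hub-A) = (2−4)² + (-4−2)² = 4 + 36 = 40
d²(u, Hub-B) = (2−(-3))² + (-4−0)² = 25 + 16 = 41
d²(u, Hub-C) = (2−(-1))² + (-4−4)² = 9 + 64 = 73
d²(u, Hub-D) = (2−(-1))² + (-4−2)² = 9 + 36 = 45
d²(u, Hub-E) = (2−(-1))² + (-4−5)² = 9 + 81 = 90
d²(u, Hub-F) = (2−2)² + (-4−3)² = 0 + 49 = 49
d²(u, Hub-G) = (2−(-2))² + (-4−6)² = 16 + 100 = 116
The largest is to Hub-G.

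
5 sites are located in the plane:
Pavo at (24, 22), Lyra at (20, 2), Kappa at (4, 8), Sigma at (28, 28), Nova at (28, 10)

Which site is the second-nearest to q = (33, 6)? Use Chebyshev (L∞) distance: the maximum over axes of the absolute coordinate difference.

d(q, Pavo) = max(9, 16) = 16
d(q, Lyra) = max(13, 4) = 13
d(q, Kappa) = max(29, 2) = 29
d(q, Sigma) = max(5, 22) = 22
d(q, Nova) = max(5, 4) = 5
Sorted ascending: Nova, Lyra, Pavo, … — the second-nearest is Lyra.

Lyra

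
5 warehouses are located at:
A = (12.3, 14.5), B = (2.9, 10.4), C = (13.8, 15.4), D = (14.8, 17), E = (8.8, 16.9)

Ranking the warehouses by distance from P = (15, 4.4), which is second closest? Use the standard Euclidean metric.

Squared Euclidean distances:
|PA|² = (15−12.3)² + (4.4−14.5)² = 7.29 + 102.01 = 109.3
|PB|² = (15−2.9)² + (4.4−10.4)² = 146.41 + 36 = 182.41
|PC|² = (15−13.8)² + (4.4−15.4)² = 1.44 + 121 = 122.44
|PD|² = (15−14.8)² + (4.4−17)² = 0.04 + 158.76 = 158.8
|PE|² = (15−8.8)² + (4.4−16.9)² = 38.44 + 156.25 = 194.69
Sorted ascending: A, C, D, … — the second-nearest is C.

C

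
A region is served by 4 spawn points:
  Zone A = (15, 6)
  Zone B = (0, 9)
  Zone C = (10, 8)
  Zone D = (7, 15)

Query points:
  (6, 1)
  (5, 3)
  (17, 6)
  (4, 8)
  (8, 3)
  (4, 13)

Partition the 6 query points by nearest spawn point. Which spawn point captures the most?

Zone C

(6, 1) — d² to each: Zone A:106, Zone B:100, Zone C:65, Zone D:197 → nearest is Zone C
(5, 3) — d² to each: Zone A:109, Zone B:61, Zone C:50, Zone D:148 → nearest is Zone C
(17, 6) — d² to each: Zone A:4, Zone B:298, Zone C:53, Zone D:181 → nearest is Zone A
(4, 8) — d² to each: Zone A:125, Zone B:17, Zone C:36, Zone D:58 → nearest is Zone B
(8, 3) — d² to each: Zone A:58, Zone B:100, Zone C:29, Zone D:145 → nearest is Zone C
(4, 13) — d² to each: Zone A:170, Zone B:32, Zone C:61, Zone D:13 → nearest is Zone D
Tally — Zone A:1, Zone B:1, Zone C:3, Zone D:1. Zone C captures the most (3).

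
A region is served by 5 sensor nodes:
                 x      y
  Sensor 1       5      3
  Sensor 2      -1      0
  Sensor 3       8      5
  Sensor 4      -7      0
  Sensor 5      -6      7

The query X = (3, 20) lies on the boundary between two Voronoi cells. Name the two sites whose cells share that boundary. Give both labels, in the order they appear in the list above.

Squared distances from X to each site:
d²(X, Sensor 1) = 4 + 289 = 293
d²(X, Sensor 2) = 16 + 400 = 416
d²(X, Sensor 3) = 25 + 225 = 250
d²(X, Sensor 4) = 100 + 400 = 500
d²(X, Sensor 5) = 81 + 169 = 250
X is equidistant from Sensor 3 and Sensor 5 (both at squared distance 250), and every other site is strictly farther — so X lies on the Sensor 3–Sensor 5 Voronoi edge.

Sensor 3 and Sensor 5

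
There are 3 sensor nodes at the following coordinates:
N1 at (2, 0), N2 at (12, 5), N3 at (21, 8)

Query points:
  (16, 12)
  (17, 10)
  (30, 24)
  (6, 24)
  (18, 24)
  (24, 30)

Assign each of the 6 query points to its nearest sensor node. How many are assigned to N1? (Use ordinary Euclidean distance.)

0

(16, 12) — d² to each: N1:340, N2:65, N3:41 → nearest is N3
(17, 10) — d² to each: N1:325, N2:50, N3:20 → nearest is N3
(30, 24) — d² to each: N1:1360, N2:685, N3:337 → nearest is N3
(6, 24) — d² to each: N1:592, N2:397, N3:481 → nearest is N2
(18, 24) — d² to each: N1:832, N2:397, N3:265 → nearest is N3
(24, 30) — d² to each: N1:1384, N2:769, N3:493 → nearest is N3
0 of the 6 points have N1 as nearest.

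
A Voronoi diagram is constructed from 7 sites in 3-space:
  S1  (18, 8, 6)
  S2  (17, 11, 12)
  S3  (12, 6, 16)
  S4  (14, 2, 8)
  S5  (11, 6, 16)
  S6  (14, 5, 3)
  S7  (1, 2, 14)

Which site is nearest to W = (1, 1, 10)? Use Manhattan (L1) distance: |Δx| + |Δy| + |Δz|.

S7

d(W,S1) = |1−18| + |1−8| + |10−6| = 17 + 7 + 4 = 28
d(W,S2) = |1−17| + |1−11| + |10−12| = 16 + 10 + 2 = 28
d(W,S3) = |1−12| + |1−6| + |10−16| = 11 + 5 + 6 = 22
d(W,S4) = |1−14| + |1−2| + |10−8| = 13 + 1 + 2 = 16
d(W,S5) = |1−11| + |1−6| + |10−16| = 10 + 5 + 6 = 21
d(W,S6) = |1−14| + |1−5| + |10−3| = 13 + 4 + 7 = 24
d(W,S7) = |1−1| + |1−2| + |10−14| = 0 + 1 + 4 = 5
Minimum is at S7.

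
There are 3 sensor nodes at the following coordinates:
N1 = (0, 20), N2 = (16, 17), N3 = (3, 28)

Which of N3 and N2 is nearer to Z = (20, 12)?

Compare squared distances:
|ZN3|² = (20−3)² + (12−28)² = 289 + 256 = 545
|ZN2|² = (20−16)² + (12−17)² = 16 + 25 = 41
545 > 41, so N2 is closer.

N2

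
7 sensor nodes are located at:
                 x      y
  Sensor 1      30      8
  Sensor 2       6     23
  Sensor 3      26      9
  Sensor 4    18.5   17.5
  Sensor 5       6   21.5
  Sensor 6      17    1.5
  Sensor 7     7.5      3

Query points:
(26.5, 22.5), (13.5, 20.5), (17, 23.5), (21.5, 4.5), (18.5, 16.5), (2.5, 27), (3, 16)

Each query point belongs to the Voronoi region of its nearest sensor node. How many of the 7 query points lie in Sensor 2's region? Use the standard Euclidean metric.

1

(26.5, 22.5) — d² to each: Sensor 1:222.5, Sensor 2:420.5, Sensor 3:182.5, Sensor 4:89, Sensor 5:421.25, Sensor 6:531.25, Sensor 7:741.25 → nearest is Sensor 4
(13.5, 20.5) — d² to each: Sensor 1:428.5, Sensor 2:62.5, Sensor 3:288.5, Sensor 4:34, Sensor 5:57.25, Sensor 6:373.25, Sensor 7:342.25 → nearest is Sensor 4
(17, 23.5) — d² to each: Sensor 1:409.25, Sensor 2:121.25, Sensor 3:291.25, Sensor 4:38.25, Sensor 5:125, Sensor 6:484, Sensor 7:510.5 → nearest is Sensor 4
(21.5, 4.5) — d² to each: Sensor 1:84.5, Sensor 2:582.5, Sensor 3:40.5, Sensor 4:178, Sensor 5:529.25, Sensor 6:29.25, Sensor 7:198.25 → nearest is Sensor 6
(18.5, 16.5) — d² to each: Sensor 1:204.5, Sensor 2:198.5, Sensor 3:112.5, Sensor 4:1, Sensor 5:181.25, Sensor 6:227.25, Sensor 7:303.25 → nearest is Sensor 4
(2.5, 27) — d² to each: Sensor 1:1117.25, Sensor 2:28.25, Sensor 3:876.25, Sensor 4:346.25, Sensor 5:42.5, Sensor 6:860.5, Sensor 7:601 → nearest is Sensor 2
(3, 16) — d² to each: Sensor 1:793, Sensor 2:58, Sensor 3:578, Sensor 4:242.5, Sensor 5:39.25, Sensor 6:406.25, Sensor 7:189.25 → nearest is Sensor 5
1 of the 7 points has Sensor 2 as nearest.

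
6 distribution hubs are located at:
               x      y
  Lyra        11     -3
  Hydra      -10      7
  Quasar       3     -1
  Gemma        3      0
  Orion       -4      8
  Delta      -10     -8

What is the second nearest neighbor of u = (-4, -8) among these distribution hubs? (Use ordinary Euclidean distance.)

Quasar

Since √ is increasing, it suffices to compare squared distances:
d²(u, Lyra) = (-4−11)² + (-8−(-3))² = 225 + 25 = 250
d²(u, Hydra) = (-4−(-10))² + (-8−7)² = 36 + 225 = 261
d²(u, Quasar) = (-4−3)² + (-8−(-1))² = 49 + 49 = 98
d²(u, Gemma) = (-4−3)² + (-8−0)² = 49 + 64 = 113
d²(u, Orion) = (-4−(-4))² + (-8−8)² = 0 + 256 = 256
d²(u, Delta) = (-4−(-10))² + (-8−(-8))² = 36 + 0 = 36
Sorted ascending: Delta, Quasar, Gemma, … — the second-nearest is Quasar.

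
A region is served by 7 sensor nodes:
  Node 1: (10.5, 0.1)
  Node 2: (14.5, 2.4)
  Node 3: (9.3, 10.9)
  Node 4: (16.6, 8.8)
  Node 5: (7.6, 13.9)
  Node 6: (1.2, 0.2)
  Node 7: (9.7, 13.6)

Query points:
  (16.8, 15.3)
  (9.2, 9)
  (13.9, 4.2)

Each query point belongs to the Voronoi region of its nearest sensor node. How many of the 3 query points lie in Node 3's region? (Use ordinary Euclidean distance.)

(16.8, 15.3) — d² to each: Node 1:270.73, Node 2:171.7, Node 3:75.61, Node 4:42.29, Node 5:86.6, Node 6:471.37, Node 7:53.3 → nearest is Node 4
(9.2, 9) — d² to each: Node 1:80.9, Node 2:71.65, Node 3:3.62, Node 4:54.8, Node 5:26.57, Node 6:141.44, Node 7:21.41 → nearest is Node 3
(13.9, 4.2) — d² to each: Node 1:28.37, Node 2:3.6, Node 3:66.05, Node 4:28.45, Node 5:133.78, Node 6:177.29, Node 7:106 → nearest is Node 2
1 of the 3 points has Node 3 as nearest.

1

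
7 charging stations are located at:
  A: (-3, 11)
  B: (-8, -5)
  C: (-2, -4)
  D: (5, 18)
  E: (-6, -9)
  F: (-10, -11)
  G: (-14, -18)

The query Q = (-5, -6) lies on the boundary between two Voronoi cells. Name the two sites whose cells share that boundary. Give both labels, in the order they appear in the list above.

Squared distances from Q to each site:
|QA|² = (-5−(-3))² + (-6−11)² = 4 + 289 = 293
|QB|² = (-5−(-8))² + (-6−(-5))² = 9 + 1 = 10
|QC|² = (-5−(-2))² + (-6−(-4))² = 9 + 4 = 13
|QD|² = (-5−5)² + (-6−18)² = 100 + 576 = 676
|QE|² = (-5−(-6))² + (-6−(-9))² = 1 + 9 = 10
|QF|² = (-5−(-10))² + (-6−(-11))² = 25 + 25 = 50
|QG|² = (-5−(-14))² + (-6−(-18))² = 81 + 144 = 225
Q is equidistant from B and E (both at squared distance 10), and every other site is strictly farther — so Q lies on the B–E Voronoi edge.

B and E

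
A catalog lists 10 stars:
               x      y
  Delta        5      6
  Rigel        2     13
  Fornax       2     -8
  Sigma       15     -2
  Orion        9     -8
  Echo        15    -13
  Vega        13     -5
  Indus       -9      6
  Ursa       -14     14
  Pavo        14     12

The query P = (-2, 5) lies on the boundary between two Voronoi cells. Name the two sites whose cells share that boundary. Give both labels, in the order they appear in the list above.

Squared distances from P to each site:
d²(P, Delta) = 49 + 1 = 50
d²(P, Rigel) = 16 + 64 = 80
d²(P, Fornax) = 16 + 169 = 185
d²(P, Sigma) = 289 + 49 = 338
d²(P, Orion) = 121 + 169 = 290
d²(P, Echo) = 289 + 324 = 613
d²(P, Vega) = 225 + 100 = 325
d²(P, Indus) = 49 + 1 = 50
d²(P, Ursa) = 144 + 81 = 225
d²(P, Pavo) = 256 + 49 = 305
P is equidistant from Delta and Indus (both at squared distance 50), and every other site is strictly farther — so P lies on the Delta–Indus Voronoi edge.

Delta and Indus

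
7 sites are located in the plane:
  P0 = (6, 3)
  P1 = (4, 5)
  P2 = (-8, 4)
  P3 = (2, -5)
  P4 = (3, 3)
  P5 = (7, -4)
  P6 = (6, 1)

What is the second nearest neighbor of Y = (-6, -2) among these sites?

P3

Squared Euclidean distances:
|YP0|² = (-6−6)² + (-2−3)² = 144 + 25 = 169
|YP1|² = (-6−4)² + (-2−5)² = 100 + 49 = 149
|YP2|² = (-6−(-8))² + (-2−4)² = 4 + 36 = 40
|YP3|² = (-6−2)² + (-2−(-5))² = 64 + 9 = 73
|YP4|² = (-6−3)² + (-2−3)² = 81 + 25 = 106
|YP5|² = (-6−7)² + (-2−(-4))² = 169 + 4 = 173
|YP6|² = (-6−6)² + (-2−1)² = 144 + 9 = 153
Sorted ascending: P2, P3, P4, … — the second-nearest is P3.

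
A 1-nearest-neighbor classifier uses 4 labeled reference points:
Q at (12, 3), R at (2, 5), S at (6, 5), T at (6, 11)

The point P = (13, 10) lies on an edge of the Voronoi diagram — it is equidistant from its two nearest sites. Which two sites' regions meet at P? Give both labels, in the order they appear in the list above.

Q and T

Squared distances from P to each site:
|PQ|² = (13−12)² + (10−3)² = 1 + 49 = 50
|PR|² = (13−2)² + (10−5)² = 121 + 25 = 146
|PS|² = (13−6)² + (10−5)² = 49 + 25 = 74
|PT|² = (13−6)² + (10−11)² = 49 + 1 = 50
P is equidistant from Q and T (both at squared distance 50), and every other site is strictly farther — so P lies on the Q–T Voronoi edge.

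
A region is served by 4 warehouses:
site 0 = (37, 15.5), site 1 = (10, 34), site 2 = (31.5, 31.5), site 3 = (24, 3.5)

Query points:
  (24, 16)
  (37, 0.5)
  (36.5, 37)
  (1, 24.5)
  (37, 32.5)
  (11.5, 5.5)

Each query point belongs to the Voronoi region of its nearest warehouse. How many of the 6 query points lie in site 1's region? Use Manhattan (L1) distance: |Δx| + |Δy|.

(24, 16) — d to each: site 0:13.5, site 1:32, site 2:23, site 3:12.5 → nearest is site 3
(37, 0.5) — d to each: site 0:15, site 1:60.5, site 2:36.5, site 3:16 → nearest is site 0
(36.5, 37) — d to each: site 0:22, site 1:29.5, site 2:10.5, site 3:46 → nearest is site 2
(1, 24.5) — d to each: site 0:45, site 1:18.5, site 2:37.5, site 3:44 → nearest is site 1
(37, 32.5) — d to each: site 0:17, site 1:28.5, site 2:6.5, site 3:42 → nearest is site 2
(11.5, 5.5) — d to each: site 0:35.5, site 1:30, site 2:46, site 3:14.5 → nearest is site 3
1 of the 6 points has site 1 as nearest.

1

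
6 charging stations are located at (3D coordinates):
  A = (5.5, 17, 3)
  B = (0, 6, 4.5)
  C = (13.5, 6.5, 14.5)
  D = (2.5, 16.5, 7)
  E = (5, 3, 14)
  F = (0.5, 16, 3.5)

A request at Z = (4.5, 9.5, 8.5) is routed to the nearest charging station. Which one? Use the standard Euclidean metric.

B

Since √ is increasing, it suffices to compare squared distances:
|ZA|² = 1 + 56.25 + 30.25 = 87.5
|ZB|² = 20.25 + 12.25 + 16 = 48.5
|ZC|² = 81 + 9 + 36 = 126
|ZD|² = 4 + 49 + 2.25 = 55.25
|ZE|² = 0.25 + 42.25 + 30.25 = 72.75
|ZF|² = 16 + 42.25 + 25 = 83.25
Minimum is at B.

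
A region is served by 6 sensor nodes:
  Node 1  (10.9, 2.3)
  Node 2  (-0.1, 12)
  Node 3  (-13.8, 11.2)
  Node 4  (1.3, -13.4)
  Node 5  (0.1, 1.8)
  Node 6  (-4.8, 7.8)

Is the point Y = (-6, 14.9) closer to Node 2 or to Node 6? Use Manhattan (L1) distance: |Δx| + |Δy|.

d(Y, Node 2) = |-6−(-0.1)| + |14.9−12| = 5.9 + 2.9 = 8.8
d(Y, Node 6) = |-6−(-4.8)| + |14.9−7.8| = 1.2 + 7.1 = 8.3
8.8 > 8.3, so Node 6 is closer.

Node 6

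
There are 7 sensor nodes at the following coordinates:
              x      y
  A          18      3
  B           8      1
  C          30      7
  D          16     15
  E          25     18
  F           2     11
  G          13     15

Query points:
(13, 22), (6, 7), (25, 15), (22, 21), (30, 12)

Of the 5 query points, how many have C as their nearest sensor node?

(13, 22) — d² to each: A:386, B:466, C:514, D:58, E:160, F:242, G:49 → nearest is G
(6, 7) — d² to each: A:160, B:40, C:576, D:164, E:482, F:32, G:113 → nearest is F
(25, 15) — d² to each: A:193, B:485, C:89, D:81, E:9, F:545, G:144 → nearest is E
(22, 21) — d² to each: A:340, B:596, C:260, D:72, E:18, F:500, G:117 → nearest is E
(30, 12) — d² to each: A:225, B:605, C:25, D:205, E:61, F:785, G:298 → nearest is C
1 of the 5 points has C as nearest.

1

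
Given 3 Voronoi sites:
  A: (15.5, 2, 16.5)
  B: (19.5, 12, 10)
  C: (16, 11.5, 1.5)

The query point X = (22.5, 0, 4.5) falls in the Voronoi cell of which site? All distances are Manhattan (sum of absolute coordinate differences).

d(X,A) = 7 + 2 + 12 = 21
d(X,B) = 3 + 12 + 5.5 = 20.5
d(X,C) = 6.5 + 11.5 + 3 = 21
Minimum is at B.

B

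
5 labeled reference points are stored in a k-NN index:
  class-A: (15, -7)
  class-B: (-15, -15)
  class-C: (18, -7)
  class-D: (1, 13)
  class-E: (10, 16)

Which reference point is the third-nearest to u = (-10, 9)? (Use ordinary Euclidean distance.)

Since √ is increasing, it suffices to compare squared distances:
d²(u, class-A) = (-10−15)² + (9−(-7))² = 625 + 256 = 881
d²(u, class-B) = (-10−(-15))² + (9−(-15))² = 25 + 576 = 601
d²(u, class-C) = (-10−18)² + (9−(-7))² = 784 + 256 = 1040
d²(u, class-D) = (-10−1)² + (9−13)² = 121 + 16 = 137
d²(u, class-E) = (-10−10)² + (9−16)² = 400 + 49 = 449
Sorted ascending: class-D, class-E, class-B, class-A, … — the third-nearest is class-B.

class-B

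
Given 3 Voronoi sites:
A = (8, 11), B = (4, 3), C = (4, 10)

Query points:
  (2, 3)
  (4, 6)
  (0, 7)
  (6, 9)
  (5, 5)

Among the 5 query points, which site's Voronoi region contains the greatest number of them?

B

(2, 3) — d² to each: A:100, B:4, C:53 → nearest is B
(4, 6) — d² to each: A:41, B:9, C:16 → nearest is B
(0, 7) — d² to each: A:80, B:32, C:25 → nearest is C
(6, 9) — d² to each: A:8, B:40, C:5 → nearest is C
(5, 5) — d² to each: A:45, B:5, C:26 → nearest is B
Tally — B:3, C:2. B captures the most (3).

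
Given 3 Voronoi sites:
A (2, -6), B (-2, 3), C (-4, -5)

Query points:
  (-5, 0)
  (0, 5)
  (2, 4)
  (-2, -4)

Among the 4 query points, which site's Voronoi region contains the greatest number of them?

B

(-5, 0) — d² to each: A:85, B:18, C:26 → nearest is B
(0, 5) — d² to each: A:125, B:8, C:116 → nearest is B
(2, 4) — d² to each: A:100, B:17, C:117 → nearest is B
(-2, -4) — d² to each: A:20, B:49, C:5 → nearest is C
Tally — B:3, C:1. B captures the most (3).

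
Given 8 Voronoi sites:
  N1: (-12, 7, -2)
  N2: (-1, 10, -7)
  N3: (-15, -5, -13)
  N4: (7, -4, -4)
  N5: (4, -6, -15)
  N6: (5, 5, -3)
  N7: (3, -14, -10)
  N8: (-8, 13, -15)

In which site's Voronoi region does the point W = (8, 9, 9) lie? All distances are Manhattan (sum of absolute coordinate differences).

d(W,N1) = |8−(-12)| + |9−7| + |9−(-2)| = 20 + 2 + 11 = 33
d(W,N2) = |8−(-1)| + |9−10| + |9−(-7)| = 9 + 1 + 16 = 26
d(W,N3) = |8−(-15)| + |9−(-5)| + |9−(-13)| = 23 + 14 + 22 = 59
d(W,N4) = |8−7| + |9−(-4)| + |9−(-4)| = 1 + 13 + 13 = 27
d(W,N5) = |8−4| + |9−(-6)| + |9−(-15)| = 4 + 15 + 24 = 43
d(W,N6) = |8−5| + |9−5| + |9−(-3)| = 3 + 4 + 12 = 19
d(W,N7) = |8−3| + |9−(-14)| + |9−(-10)| = 5 + 23 + 19 = 47
d(W,N8) = |8−(-8)| + |9−13| + |9−(-15)| = 16 + 4 + 24 = 44
N6 is nearest.

N6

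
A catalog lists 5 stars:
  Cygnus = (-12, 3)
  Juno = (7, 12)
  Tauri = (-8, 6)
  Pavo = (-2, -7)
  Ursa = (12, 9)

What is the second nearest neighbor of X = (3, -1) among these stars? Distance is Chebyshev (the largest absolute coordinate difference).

d(X, Cygnus) = max(15, 4) = 15
d(X, Juno) = max(4, 13) = 13
d(X, Tauri) = max(11, 7) = 11
d(X, Pavo) = max(5, 6) = 6
d(X, Ursa) = max(9, 10) = 10
Sorted ascending: Pavo, Ursa, Tauri, … — the second-nearest is Ursa.

Ursa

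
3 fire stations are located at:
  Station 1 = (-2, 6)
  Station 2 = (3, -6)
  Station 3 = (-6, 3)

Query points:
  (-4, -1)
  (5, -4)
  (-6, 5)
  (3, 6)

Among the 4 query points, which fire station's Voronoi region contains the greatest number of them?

Station 3

(-4, -1) — d² to each: Station 1:53, Station 2:74, Station 3:20 → nearest is Station 3
(5, -4) — d² to each: Station 1:149, Station 2:8, Station 3:170 → nearest is Station 2
(-6, 5) — d² to each: Station 1:17, Station 2:202, Station 3:4 → nearest is Station 3
(3, 6) — d² to each: Station 1:25, Station 2:144, Station 3:90 → nearest is Station 1
Tally — Station 1:1, Station 2:1, Station 3:2. Station 3 captures the most (2).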